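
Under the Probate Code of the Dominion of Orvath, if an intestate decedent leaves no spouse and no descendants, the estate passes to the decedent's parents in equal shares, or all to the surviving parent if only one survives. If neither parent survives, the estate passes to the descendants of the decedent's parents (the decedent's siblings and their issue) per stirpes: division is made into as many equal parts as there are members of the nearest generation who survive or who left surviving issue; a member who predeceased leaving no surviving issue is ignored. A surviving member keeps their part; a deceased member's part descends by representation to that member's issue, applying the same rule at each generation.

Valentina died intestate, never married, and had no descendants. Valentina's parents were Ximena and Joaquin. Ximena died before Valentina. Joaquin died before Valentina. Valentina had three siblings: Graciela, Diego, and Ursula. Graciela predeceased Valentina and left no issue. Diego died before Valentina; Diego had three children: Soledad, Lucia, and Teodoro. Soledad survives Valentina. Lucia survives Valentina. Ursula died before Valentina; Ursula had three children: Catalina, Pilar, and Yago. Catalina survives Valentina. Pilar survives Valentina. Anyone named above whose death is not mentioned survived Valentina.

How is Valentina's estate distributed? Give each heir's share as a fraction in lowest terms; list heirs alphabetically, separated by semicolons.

Neither parent survives and there are no descendants, so the estate passes to Valentina's siblings and their issue per stirpes.
Graciela left no surviving issue, so that branch lapses and is disregarded.
The estate is divided into 2 equal shares of 1/2 among Diego, Ursula.
Diego predeceased; the 1/2 allotted to Diego's branch passes to Diego's issue by representation.
The 1/2 is divided into 3 equal shares of 1/6 among Soledad, Lucia, Teodoro.
Soledad is living and takes 1/6.
Lucia is living and takes 1/6.
Teodoro is living and takes 1/6.
Ursula predeceased; the 1/2 allotted to Ursula's branch passes to Ursula's issue by representation.
The 1/2 is divided into 3 equal shares of 1/6 among Catalina, Pilar, Yago.
Catalina is living and takes 1/6.
Pilar is living and takes 1/6.
Yago is living and takes 1/6.

Catalina 1/6; Lucia 1/6; Pilar 1/6; Soledad 1/6; Teodoro 1/6; Yago 1/6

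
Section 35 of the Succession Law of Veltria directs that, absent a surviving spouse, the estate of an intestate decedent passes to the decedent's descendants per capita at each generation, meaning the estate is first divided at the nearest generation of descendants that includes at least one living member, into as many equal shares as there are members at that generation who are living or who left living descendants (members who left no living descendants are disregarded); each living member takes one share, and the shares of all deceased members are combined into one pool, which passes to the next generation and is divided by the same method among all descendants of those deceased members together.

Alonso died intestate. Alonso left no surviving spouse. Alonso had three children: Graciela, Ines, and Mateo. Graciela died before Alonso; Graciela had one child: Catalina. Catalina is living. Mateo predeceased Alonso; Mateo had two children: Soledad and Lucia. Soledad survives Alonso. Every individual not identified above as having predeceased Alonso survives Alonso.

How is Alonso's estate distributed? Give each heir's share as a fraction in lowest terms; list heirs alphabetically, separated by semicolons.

There is no surviving spouse, so the entire estate passes to Alonso's descendants per capita at each generation.
At generation 1 (Graciela, Ines, Mateo) there are 3 shares of (1)/3 = 1/3 each.
Living: Ines — each takes 1/3.
Deceased: Graciela and Mateo. Their combined 2/3 is pooled and carried to generation 2.
At generation 2 (Catalina, Soledad, Lucia) there are 3 shares of (2/3)/3 = 2/9 each.
Living: Catalina, Soledad, and Lucia — each takes 2/9.

Catalina 2/9; Ines 1/3; Lucia 2/9; Soledad 2/9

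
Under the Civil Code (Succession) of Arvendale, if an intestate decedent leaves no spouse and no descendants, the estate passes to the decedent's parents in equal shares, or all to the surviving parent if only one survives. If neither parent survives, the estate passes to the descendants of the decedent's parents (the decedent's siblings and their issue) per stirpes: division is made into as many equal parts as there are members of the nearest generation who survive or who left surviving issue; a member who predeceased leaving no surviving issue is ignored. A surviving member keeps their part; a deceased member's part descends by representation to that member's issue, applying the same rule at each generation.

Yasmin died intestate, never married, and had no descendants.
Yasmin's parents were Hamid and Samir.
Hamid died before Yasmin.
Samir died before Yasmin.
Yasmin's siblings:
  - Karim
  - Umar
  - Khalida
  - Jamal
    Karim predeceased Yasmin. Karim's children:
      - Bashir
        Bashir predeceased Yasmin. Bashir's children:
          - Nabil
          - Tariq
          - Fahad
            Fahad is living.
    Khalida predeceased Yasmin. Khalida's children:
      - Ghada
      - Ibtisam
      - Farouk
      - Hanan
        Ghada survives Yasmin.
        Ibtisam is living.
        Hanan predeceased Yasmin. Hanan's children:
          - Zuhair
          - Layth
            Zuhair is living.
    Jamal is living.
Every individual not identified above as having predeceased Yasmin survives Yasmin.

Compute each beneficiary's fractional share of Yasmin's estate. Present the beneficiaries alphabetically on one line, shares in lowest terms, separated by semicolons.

Fahad 1/12; Farouk 1/16; Ghada 1/16; Ibtisam 1/16; Jamal 1/4; Layth 1/32; Nabil 1/12; Tariq 1/12; Umar 1/4; Zuhair 1/32

Neither parent survives and there are no descendants, so the estate passes to Yasmin's siblings and their issue per stirpes.
The estate is divided into 4 equal shares of 1/4 among Karim, Umar, Khalida, Jamal.
Karim predeceased; the 1/4 allotted to Karim's branch passes to Karim's issue by representation.
Bashir's line is the sole branch at this level, so the full 1/4 passes to Bashir's issue by representation.
The 1/4 is divided into 3 equal shares of 1/12 among Nabil, Tariq, Fahad.
Nabil is living and takes 1/12.
Tariq is living and takes 1/12.
Fahad is living and takes 1/12.
Umar is living and takes 1/4.
Khalida predeceased; the 1/4 allotted to Khalida's branch passes to Khalida's issue by representation.
The 1/4 is divided into 4 equal shares of 1/16 among Ghada, Ibtisam, Farouk, Hanan.
Ghada is living and takes 1/16.
Ibtisam is living and takes 1/16.
Farouk is living and takes 1/16.
Hanan predeceased; the 1/16 allotted to Hanan's branch passes to Hanan's issue by representation.
The 1/16 is divided into 2 equal shares of 1/32 among Zuhair, Layth.
Zuhair is living and takes 1/32.
Layth is living and takes 1/32.
Jamal is living and takes 1/4.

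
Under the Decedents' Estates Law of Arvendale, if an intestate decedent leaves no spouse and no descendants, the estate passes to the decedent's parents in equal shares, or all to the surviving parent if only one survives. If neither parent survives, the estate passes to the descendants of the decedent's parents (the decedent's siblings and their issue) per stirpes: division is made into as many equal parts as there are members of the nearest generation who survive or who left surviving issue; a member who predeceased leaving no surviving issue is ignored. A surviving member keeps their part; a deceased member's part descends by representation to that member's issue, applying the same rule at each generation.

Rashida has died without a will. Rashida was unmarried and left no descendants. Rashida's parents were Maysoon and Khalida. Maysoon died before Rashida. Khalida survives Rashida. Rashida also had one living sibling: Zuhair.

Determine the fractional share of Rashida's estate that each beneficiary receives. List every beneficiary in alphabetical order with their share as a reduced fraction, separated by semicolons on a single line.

Only one parent, Khalida, survives, so Khalida takes the entire estate. The siblings take nothing because a surviving parent has priority.

Khalida 1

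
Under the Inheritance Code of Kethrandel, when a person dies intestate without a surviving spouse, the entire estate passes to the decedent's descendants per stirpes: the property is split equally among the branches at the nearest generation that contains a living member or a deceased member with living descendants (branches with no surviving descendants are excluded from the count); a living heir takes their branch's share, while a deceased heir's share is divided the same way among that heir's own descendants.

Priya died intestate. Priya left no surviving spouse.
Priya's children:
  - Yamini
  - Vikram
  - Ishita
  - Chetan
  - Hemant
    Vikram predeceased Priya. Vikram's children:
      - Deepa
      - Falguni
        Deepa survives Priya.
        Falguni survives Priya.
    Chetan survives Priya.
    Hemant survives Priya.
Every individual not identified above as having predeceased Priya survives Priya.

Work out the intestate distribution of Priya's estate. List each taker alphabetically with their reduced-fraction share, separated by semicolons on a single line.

Chetan 1/5; Deepa 1/10; Falguni 1/10; Hemant 1/5; Ishita 1/5; Yamini 1/5

There is no surviving spouse, so the entire estate passes to Priya's descendants per stirpes.
The estate is divided into 5 equal shares of 1/5 among Yamini, Vikram, Ishita, Chetan, Hemant.
Yamini is living and takes 1/5.
Vikram predeceased; the 1/5 allotted to Vikram's branch passes to Vikram's issue by representation.
The 1/5 is divided into 2 equal shares of 1/10 among Deepa, Falguni.
Deepa is living and takes 1/10.
Falguni is living and takes 1/10.
Ishita is living and takes 1/5.
Chetan is living and takes 1/5.
Hemant is living and takes 1/5.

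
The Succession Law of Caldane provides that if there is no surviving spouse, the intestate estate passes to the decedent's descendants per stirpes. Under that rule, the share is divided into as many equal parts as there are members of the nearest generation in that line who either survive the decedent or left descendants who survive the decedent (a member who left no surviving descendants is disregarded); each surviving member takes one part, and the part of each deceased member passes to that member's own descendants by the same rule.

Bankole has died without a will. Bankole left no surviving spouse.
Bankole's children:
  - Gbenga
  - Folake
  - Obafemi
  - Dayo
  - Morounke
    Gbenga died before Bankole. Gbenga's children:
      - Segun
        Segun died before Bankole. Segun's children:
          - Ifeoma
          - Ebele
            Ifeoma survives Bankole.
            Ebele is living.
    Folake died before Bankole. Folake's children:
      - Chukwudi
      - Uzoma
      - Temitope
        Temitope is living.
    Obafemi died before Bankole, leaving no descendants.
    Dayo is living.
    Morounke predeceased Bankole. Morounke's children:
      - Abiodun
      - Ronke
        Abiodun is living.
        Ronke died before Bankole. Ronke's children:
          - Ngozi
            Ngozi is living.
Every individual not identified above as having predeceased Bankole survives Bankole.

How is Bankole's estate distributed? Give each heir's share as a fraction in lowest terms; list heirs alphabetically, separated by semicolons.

Abiodun 1/8; Chukwudi 1/12; Dayo 1/4; Ebele 1/8; Ifeoma 1/8; Ngozi 1/8; Temitope 1/12; Uzoma 1/12

There is no surviving spouse, so the entire estate passes to Bankole's descendants per stirpes.
Obafemi left no surviving issue, so that branch lapses and is disregarded.
The estate is divided into 4 equal shares of 1/4 among Gbenga, Folake, Dayo, Morounke.
Gbenga predeceased; the 1/4 allotted to Gbenga's branch passes to Gbenga's issue by representation.
Segun's line is the sole branch at this level, so the full 1/4 passes to Segun's issue by representation.
The 1/4 is divided into 2 equal shares of 1/8 among Ifeoma, Ebele.
Ifeoma is living and takes 1/8.
Ebele is living and takes 1/8.
Folake predeceased; the 1/4 allotted to Folake's branch passes to Folake's issue by representation.
The 1/4 is divided into 3 equal shares of 1/12 among Chukwudi, Uzoma, Temitope.
Chukwudi is living and takes 1/12.
Uzoma is living and takes 1/12.
Temitope is living and takes 1/12.
Dayo is living and takes 1/4.
Morounke predeceased; the 1/4 allotted to Morounke's branch passes to Morounke's issue by representation.
The 1/4 is divided into 2 equal shares of 1/8 among Abiodun, Ronke.
Abiodun is living and takes 1/8.
Ronke predeceased; the 1/8 allotted to Ronke's branch passes to Ronke's issue by representation.
Ngozi is the sole taker at this level and receives the full 1/8.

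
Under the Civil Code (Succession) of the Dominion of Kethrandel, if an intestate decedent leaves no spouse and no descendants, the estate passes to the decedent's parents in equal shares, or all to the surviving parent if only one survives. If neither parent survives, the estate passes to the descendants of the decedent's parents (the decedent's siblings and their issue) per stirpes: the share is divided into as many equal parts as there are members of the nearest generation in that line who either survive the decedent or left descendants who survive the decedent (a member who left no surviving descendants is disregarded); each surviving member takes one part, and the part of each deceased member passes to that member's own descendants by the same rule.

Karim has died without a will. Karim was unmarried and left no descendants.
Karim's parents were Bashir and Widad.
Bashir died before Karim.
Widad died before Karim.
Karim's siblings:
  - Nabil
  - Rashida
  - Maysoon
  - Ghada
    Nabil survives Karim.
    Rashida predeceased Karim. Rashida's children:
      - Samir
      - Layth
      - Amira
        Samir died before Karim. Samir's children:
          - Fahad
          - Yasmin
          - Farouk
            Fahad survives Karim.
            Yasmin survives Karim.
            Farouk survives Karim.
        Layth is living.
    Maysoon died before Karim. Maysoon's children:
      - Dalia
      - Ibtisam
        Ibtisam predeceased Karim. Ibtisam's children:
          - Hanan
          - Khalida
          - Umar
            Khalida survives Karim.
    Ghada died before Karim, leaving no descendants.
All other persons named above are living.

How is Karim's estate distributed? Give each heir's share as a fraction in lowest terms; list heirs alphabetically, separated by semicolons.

Neither parent survives and there are no descendants, so the estate passes to Karim's siblings and their issue per stirpes.
Ghada left no surviving issue, so that branch lapses and is disregarded.
The estate is divided into 3 equal shares of 1/3 among Nabil, Rashida, Maysoon.
Nabil is living and takes 1/3.
Rashida predeceased; the 1/3 allotted to Rashida's branch passes to Rashida's issue by representation.
The 1/3 is divided into 3 equal shares of 1/9 among Samir, Layth, Amira.
Samir predeceased; the 1/9 allotted to Samir's branch passes to Samir's issue by representation.
The 1/9 is divided into 3 equal shares of 1/27 among Fahad, Yasmin, Farouk.
Fahad is living and takes 1/27.
Yasmin is living and takes 1/27.
Farouk is living and takes 1/27.
Layth is living and takes 1/9.
Amira is living and takes 1/9.
Maysoon predeceased; the 1/3 allotted to Maysoon's branch passes to Maysoon's issue by representation.
The 1/3 is divided into 2 equal shares of 1/6 among Dalia, Ibtisam.
Dalia is living and takes 1/6.
Ibtisam predeceased; the 1/6 allotted to Ibtisam's branch passes to Ibtisam's issue by representation.
The 1/6 is divided into 3 equal shares of 1/18 among Hanan, Khalida, Umar.
Hanan is living and takes 1/18.
Khalida is living and takes 1/18.
Umar is living and takes 1/18.

Amira 1/9; Dalia 1/6; Fahad 1/27; Farouk 1/27; Hanan 1/18; Khalida 1/18; Layth 1/9; Nabil 1/3; Umar 1/18; Yasmin 1/27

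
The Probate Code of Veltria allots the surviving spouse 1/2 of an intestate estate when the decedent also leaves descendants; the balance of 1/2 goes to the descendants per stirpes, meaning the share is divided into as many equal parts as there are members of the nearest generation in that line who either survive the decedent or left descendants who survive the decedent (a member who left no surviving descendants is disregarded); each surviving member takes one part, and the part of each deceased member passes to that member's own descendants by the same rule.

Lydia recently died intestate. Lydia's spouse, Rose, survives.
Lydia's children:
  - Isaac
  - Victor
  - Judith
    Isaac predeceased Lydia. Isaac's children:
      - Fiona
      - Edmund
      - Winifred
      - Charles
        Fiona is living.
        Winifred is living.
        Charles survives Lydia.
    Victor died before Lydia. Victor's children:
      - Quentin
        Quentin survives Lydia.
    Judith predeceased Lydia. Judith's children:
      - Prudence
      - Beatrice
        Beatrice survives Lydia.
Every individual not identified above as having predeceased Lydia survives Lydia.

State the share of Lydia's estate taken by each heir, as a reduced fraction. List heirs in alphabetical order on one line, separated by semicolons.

Beatrice 1/12; Charles 1/24; Edmund 1/24; Fiona 1/24; Prudence 1/12; Quentin 1/6; Rose 1/2; Winifred 1/24

Rose, as surviving spouse, takes 1/2.
The remaining 1/2 passes to Lydia's descendants per stirpes.
The 1/2 is divided into 3 equal shares of 1/6 among Isaac, Victor, Judith.
Isaac predeceased; the 1/6 allotted to Isaac's branch passes to Isaac's issue by representation.
The 1/6 is divided into 4 equal shares of 1/24 among Fiona, Edmund, Winifred, Charles.
Fiona is living and takes 1/24.
Edmund is living and takes 1/24.
Winifred is living and takes 1/24.
Charles is living and takes 1/24.
Victor predeceased; the 1/6 allotted to Victor's branch passes to Victor's issue by representation.
Quentin is the sole taker at this level and receives the full 1/6.
Judith predeceased; the 1/6 allotted to Judith's branch passes to Judith's issue by representation.
The 1/6 is divided into 2 equal shares of 1/12 among Prudence, Beatrice.
Prudence is living and takes 1/12.
Beatrice is living and takes 1/12.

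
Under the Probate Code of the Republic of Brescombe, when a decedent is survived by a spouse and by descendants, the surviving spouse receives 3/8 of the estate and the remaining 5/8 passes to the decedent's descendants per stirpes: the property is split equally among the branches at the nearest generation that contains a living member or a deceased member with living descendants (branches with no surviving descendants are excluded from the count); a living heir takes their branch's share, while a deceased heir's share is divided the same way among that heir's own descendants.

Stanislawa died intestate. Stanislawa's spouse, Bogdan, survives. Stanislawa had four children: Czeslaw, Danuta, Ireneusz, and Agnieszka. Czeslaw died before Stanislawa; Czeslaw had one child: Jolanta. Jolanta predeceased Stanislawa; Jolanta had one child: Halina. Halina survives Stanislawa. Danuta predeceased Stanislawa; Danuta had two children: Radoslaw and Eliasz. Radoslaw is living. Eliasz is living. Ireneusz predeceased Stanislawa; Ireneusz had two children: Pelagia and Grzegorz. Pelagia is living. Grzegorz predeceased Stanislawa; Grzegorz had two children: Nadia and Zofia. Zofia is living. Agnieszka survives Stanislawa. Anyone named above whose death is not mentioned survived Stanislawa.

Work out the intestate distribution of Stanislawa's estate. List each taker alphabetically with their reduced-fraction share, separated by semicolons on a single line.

Bogdan, as surviving spouse, takes 3/8.
The remaining 5/8 passes to Stanislawa's descendants per stirpes.
The 5/8 is divided into 4 equal shares of 5/32 among Czeslaw, Danuta, Ireneusz, Agnieszka.
Czeslaw predeceased; the 5/32 allotted to Czeslaw's branch passes to Czeslaw's issue by representation.
Jolanta's line is the sole branch at this level, so the full 5/32 passes to Jolanta's issue by representation.
Halina is the sole taker at this level and receives the full 5/32.
Danuta predeceased; the 5/32 allotted to Danuta's branch passes to Danuta's issue by representation.
The 5/32 is divided into 2 equal shares of 5/64 among Radoslaw, Eliasz.
Radoslaw is living and takes 5/64.
Eliasz is living and takes 5/64.
Ireneusz predeceased; the 5/32 allotted to Ireneusz's branch passes to Ireneusz's issue by representation.
The 5/32 is divided into 2 equal shares of 5/64 among Pelagia, Grzegorz.
Pelagia is living and takes 5/64.
Grzegorz predeceased; the 5/64 allotted to Grzegorz's branch passes to Grzegorz's issue by representation.
The 5/64 is divided into 2 equal shares of 5/128 among Nadia, Zofia.
Nadia is living and takes 5/128.
Zofia is living and takes 5/128.
Agnieszka is living and takes 5/32.

Agnieszka 5/32; Bogdan 3/8; Eliasz 5/64; Halina 5/32; Nadia 5/128; Pelagia 5/64; Radoslaw 5/64; Zofia 5/128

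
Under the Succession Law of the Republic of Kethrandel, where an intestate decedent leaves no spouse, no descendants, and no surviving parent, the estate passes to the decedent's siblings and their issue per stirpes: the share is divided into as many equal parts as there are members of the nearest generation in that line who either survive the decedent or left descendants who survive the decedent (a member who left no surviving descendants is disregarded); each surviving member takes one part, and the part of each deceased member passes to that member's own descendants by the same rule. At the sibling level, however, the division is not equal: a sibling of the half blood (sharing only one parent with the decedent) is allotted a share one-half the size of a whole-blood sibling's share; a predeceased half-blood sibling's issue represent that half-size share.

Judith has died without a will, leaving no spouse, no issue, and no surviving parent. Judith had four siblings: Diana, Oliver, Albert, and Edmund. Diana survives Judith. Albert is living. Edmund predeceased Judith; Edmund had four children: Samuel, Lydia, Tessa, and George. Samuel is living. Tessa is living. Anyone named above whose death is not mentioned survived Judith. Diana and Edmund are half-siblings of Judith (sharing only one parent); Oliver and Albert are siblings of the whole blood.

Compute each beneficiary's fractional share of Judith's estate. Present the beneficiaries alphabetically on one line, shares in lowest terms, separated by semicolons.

Albert 1/3; Diana 1/6; George 1/24; Lydia 1/24; Oliver 1/3; Samuel 1/24; Tessa 1/24

No spouse, descendants, or parent survives, so the estate passes to Judith's siblings per stirpes.
Half-blood siblings count for one-half the weight of whole-blood siblings at the initial division.
Dividing 1 in proportion to weights (total weight 3): Diana (weight 1/2) → 1/6; Oliver (weight 1) → 1/3; Albert (weight 1) → 1/3; Edmund (weight 1/2) → 1/6.
Diana is living and takes 1/6.
Oliver is living and takes 1/3.
Albert is living and takes 1/3.
Edmund predeceased; the 1/6 allotted to Edmund's branch passes to Edmund's issue by representation.
The 1/6 is divided into 4 equal shares of 1/24 among Samuel, Lydia, Tessa, George.
Samuel is living and takes 1/24.
Lydia is living and takes 1/24.
Tessa is living and takes 1/24.
George is living and takes 1/24.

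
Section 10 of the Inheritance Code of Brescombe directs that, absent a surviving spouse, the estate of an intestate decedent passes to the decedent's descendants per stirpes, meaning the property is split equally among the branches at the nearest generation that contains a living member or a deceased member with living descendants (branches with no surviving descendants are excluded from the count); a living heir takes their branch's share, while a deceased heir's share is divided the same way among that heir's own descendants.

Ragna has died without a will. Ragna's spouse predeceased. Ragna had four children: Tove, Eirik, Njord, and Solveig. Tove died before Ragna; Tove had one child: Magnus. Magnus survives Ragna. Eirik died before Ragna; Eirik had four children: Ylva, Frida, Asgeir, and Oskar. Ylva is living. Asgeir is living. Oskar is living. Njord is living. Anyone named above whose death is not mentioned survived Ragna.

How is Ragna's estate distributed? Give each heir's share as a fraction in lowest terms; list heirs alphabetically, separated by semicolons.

Asgeir 1/16; Frida 1/16; Magnus 1/4; Njord 1/4; Oskar 1/16; Solveig 1/4; Ylva 1/16

There is no surviving spouse, so the entire estate passes to Ragna's descendants per stirpes.
The estate is divided into 4 equal shares of 1/4 among Tove, Eirik, Njord, Solveig.
Tove predeceased; the 1/4 allotted to Tove's branch passes to Tove's issue by representation.
Magnus is the sole taker at this level and receives the full 1/4.
Eirik predeceased; the 1/4 allotted to Eirik's branch passes to Eirik's issue by representation.
The 1/4 is divided into 4 equal shares of 1/16 among Ylva, Frida, Asgeir, Oskar.
Ylva is living and takes 1/16.
Frida is living and takes 1/16.
Asgeir is living and takes 1/16.
Oskar is living and takes 1/16.
Njord is living and takes 1/4.
Solveig is living and takes 1/4.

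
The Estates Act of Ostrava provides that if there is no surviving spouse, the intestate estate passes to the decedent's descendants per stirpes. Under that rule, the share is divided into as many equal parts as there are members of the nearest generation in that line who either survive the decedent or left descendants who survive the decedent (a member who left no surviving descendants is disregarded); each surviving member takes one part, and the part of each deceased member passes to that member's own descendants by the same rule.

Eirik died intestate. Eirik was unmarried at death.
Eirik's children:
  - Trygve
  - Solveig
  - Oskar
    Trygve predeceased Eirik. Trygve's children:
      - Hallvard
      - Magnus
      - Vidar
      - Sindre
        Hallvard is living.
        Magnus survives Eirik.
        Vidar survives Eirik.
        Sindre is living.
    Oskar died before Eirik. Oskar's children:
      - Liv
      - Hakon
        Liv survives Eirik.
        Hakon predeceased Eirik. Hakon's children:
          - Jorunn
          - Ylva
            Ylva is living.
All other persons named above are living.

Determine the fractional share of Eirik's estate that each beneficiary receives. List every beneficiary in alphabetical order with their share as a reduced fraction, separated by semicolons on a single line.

Hallvard 1/12; Jorunn 1/12; Liv 1/6; Magnus 1/12; Sindre 1/12; Solveig 1/3; Vidar 1/12; Ylva 1/12

There is no surviving spouse, so the entire estate passes to Eirik's descendants per stirpes.
The estate is divided into 3 equal shares of 1/3 among Trygve, Solveig, Oskar.
Trygve predeceased; the 1/3 allotted to Trygve's branch passes to Trygve's issue by representation.
The 1/3 is divided into 4 equal shares of 1/12 among Hallvard, Magnus, Vidar, Sindre.
Hallvard is living and takes 1/12.
Magnus is living and takes 1/12.
Vidar is living and takes 1/12.
Sindre is living and takes 1/12.
Solveig is living and takes 1/3.
Oskar predeceased; the 1/3 allotted to Oskar's branch passes to Oskar's issue by representation.
The 1/3 is divided into 2 equal shares of 1/6 among Liv, Hakon.
Liv is living and takes 1/6.
Hakon predeceased; the 1/6 allotted to Hakon's branch passes to Hakon's issue by representation.
The 1/6 is divided into 2 equal shares of 1/12 among Jorunn, Ylva.
Jorunn is living and takes 1/12.
Ylva is living and takes 1/12.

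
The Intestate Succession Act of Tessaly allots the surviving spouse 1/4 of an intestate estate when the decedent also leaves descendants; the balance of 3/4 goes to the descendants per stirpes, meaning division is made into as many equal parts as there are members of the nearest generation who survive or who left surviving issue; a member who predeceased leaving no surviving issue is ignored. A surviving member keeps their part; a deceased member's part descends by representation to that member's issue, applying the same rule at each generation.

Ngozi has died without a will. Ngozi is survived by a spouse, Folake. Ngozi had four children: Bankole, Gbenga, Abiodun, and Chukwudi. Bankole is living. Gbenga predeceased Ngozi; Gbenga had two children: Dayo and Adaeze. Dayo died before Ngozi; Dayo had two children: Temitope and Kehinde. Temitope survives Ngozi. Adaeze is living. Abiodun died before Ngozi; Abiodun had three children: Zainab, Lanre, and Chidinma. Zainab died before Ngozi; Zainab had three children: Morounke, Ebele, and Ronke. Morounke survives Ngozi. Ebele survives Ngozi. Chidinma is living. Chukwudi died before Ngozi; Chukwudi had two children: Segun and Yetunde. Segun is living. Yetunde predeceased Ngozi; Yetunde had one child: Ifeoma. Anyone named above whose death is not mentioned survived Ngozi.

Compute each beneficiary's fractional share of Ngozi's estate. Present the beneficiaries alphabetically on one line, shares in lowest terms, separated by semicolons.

Folake, as surviving spouse, takes 1/4.
The remaining 3/4 passes to Ngozi's descendants per stirpes.
The 3/4 is divided into 4 equal shares of 3/16 among Bankole, Gbenga, Abiodun, Chukwudi.
Bankole is living and takes 3/16.
Gbenga predeceased; the 3/16 allotted to Gbenga's branch passes to Gbenga's issue by representation.
The 3/16 is divided into 2 equal shares of 3/32 among Dayo, Adaeze.
Dayo predeceased; the 3/32 allotted to Dayo's branch passes to Dayo's issue by representation.
The 3/32 is divided into 2 equal shares of 3/64 among Temitope, Kehinde.
Temitope is living and takes 3/64.
Kehinde is living and takes 3/64.
Adaeze is living and takes 3/32.
Abiodun predeceased; the 3/16 allotted to Abiodun's branch passes to Abiodun's issue by representation.
The 3/16 is divided into 3 equal shares of 1/16 among Zainab, Lanre, Chidinma.
Zainab predeceased; the 1/16 allotted to Zainab's branch passes to Zainab's issue by representation.
The 1/16 is divided into 3 equal shares of 1/48 among Morounke, Ebele, Ronke.
Morounke is living and takes 1/48.
Ebele is living and takes 1/48.
Ronke is living and takes 1/48.
Lanre is living and takes 1/16.
Chidinma is living and takes 1/16.
Chukwudi predeceased; the 3/16 allotted to Chukwudi's branch passes to Chukwudi's issue by representation.
The 3/16 is divided into 2 equal shares of 3/32 among Segun, Yetunde.
Segun is living and takes 3/32.
Yetunde predeceased; the 3/32 allotted to Yetunde's branch passes to Yetunde's issue by representation.
Ifeoma is the sole taker at this level and receives the full 3/32.

Adaeze 3/32; Bankole 3/16; Chidinma 1/16; Ebele 1/48; Folake 1/4; Ifeoma 3/32; Kehinde 3/64; Lanre 1/16; Morounke 1/48; Ronke 1/48; Segun 3/32; Temitope 3/64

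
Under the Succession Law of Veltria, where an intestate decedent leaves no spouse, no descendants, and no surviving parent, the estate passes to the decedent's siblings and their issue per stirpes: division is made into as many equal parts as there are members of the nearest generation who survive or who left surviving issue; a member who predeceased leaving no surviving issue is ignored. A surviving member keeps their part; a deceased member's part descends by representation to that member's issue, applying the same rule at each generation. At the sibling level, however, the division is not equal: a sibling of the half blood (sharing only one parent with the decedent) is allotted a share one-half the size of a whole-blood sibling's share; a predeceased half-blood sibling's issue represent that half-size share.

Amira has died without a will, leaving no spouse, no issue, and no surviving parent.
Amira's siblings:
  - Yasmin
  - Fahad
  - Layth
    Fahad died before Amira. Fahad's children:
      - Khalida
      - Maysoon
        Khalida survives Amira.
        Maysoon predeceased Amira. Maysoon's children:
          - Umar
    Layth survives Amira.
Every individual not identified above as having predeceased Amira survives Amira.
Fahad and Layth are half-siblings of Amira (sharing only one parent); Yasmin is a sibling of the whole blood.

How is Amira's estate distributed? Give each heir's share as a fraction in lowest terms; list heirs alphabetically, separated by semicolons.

No spouse, descendants, or parent survives, so the estate passes to Amira's siblings per stirpes.
Half-blood siblings count for one-half the weight of whole-blood siblings at the initial division.
Dividing 1 in proportion to weights (total weight 2): Yasmin (weight 1) → 1/2; Fahad (weight 1/2) → 1/4; Layth (weight 1/2) → 1/4.
Yasmin is living and takes 1/2.
Fahad predeceased; the 1/4 allotted to Fahad's branch passes to Fahad's issue by representation.
The 1/4 is divided into 2 equal shares of 1/8 among Khalida, Maysoon.
Khalida is living and takes 1/8.
Maysoon predeceased; the 1/8 allotted to Maysoon's branch passes to Maysoon's issue by representation.
Umar is the sole taker at this level and receives the full 1/8.
Layth is living and takes 1/4.

Khalida 1/8; Layth 1/4; Umar 1/8; Yasmin 1/2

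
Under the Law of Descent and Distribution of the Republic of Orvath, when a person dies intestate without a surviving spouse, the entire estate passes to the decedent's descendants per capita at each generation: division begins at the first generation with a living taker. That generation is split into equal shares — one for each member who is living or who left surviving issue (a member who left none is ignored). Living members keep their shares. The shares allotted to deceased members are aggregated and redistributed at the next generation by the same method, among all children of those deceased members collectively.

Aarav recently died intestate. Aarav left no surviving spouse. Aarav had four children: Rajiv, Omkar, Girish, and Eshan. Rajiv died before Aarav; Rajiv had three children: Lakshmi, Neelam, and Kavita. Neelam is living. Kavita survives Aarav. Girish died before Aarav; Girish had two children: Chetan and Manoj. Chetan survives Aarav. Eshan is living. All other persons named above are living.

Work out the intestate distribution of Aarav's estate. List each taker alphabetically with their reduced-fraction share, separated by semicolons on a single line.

There is no surviving spouse, so the entire estate passes to Aarav's descendants per capita at each generation.
At generation 1 (Rajiv, Omkar, Girish, Eshan) there are 4 shares of (1)/4 = 1/4 each.
Living: Omkar and Eshan — each takes 1/4.
Deceased: Rajiv and Girish. Their combined 1/2 is pooled and carried to generation 2.
At generation 2 (Lakshmi, Neelam, Kavita, Chetan, Manoj) there are 5 shares of (1/2)/5 = 1/10 each.
Living: Lakshmi, Neelam, Kavita, Chetan, and Manoj — each takes 1/10.

Chetan 1/10; Eshan 1/4; Kavita 1/10; Lakshmi 1/10; Manoj 1/10; Neelam 1/10; Omkar 1/4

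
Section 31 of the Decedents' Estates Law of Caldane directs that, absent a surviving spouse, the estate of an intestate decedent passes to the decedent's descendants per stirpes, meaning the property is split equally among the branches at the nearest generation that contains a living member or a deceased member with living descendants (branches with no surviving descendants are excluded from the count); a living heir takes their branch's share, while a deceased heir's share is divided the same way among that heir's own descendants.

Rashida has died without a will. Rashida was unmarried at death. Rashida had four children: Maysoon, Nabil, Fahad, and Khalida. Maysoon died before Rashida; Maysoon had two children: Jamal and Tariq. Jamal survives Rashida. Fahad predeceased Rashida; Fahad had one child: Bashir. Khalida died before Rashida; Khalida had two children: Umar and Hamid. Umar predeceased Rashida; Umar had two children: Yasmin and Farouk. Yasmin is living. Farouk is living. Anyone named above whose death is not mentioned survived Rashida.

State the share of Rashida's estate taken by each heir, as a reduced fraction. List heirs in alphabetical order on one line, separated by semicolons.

There is no surviving spouse, so the entire estate passes to Rashida's descendants per stirpes.
The estate is divided into 4 equal shares of 1/4 among Maysoon, Nabil, Fahad, Khalida.
Maysoon predeceased; the 1/4 allotted to Maysoon's branch passes to Maysoon's issue by representation.
The 1/4 is divided into 2 equal shares of 1/8 among Jamal, Tariq.
Jamal is living and takes 1/8.
Tariq is living and takes 1/8.
Nabil is living and takes 1/4.
Fahad predeceased; the 1/4 allotted to Fahad's branch passes to Fahad's issue by representation.
Bashir is the sole taker at this level and receives the full 1/4.
Khalida predeceased; the 1/4 allotted to Khalida's branch passes to Khalida's issue by representation.
The 1/4 is divided into 2 equal shares of 1/8 among Umar, Hamid.
Umar predeceased; the 1/8 allotted to Umar's branch passes to Umar's issue by representation.
The 1/8 is divided into 2 equal shares of 1/16 among Yasmin, Farouk.
Yasmin is living and takes 1/16.
Farouk is living and takes 1/16.
Hamid is living and takes 1/8.

Bashir 1/4; Farouk 1/16; Hamid 1/8; Jamal 1/8; Nabil 1/4; Tariq 1/8; Yasmin 1/16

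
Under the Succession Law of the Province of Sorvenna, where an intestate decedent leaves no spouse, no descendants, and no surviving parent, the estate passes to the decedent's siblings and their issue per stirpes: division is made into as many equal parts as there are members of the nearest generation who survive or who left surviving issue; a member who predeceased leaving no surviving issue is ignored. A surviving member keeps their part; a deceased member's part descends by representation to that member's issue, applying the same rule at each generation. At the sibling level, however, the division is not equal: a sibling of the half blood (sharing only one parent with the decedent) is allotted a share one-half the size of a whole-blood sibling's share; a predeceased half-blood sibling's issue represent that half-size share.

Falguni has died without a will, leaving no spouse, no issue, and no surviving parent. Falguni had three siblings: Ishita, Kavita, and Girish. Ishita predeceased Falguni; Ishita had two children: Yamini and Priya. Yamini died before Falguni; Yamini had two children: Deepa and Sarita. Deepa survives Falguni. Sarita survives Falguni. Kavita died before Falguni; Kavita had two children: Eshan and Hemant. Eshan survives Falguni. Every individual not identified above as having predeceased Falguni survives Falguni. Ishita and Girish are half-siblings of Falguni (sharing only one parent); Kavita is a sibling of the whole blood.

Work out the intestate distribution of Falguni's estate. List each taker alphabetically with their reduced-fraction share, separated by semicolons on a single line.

Deepa 1/16; Eshan 1/4; Girish 1/4; Hemant 1/4; Priya 1/8; Sarita 1/16

No spouse, descendants, or parent survives, so the estate passes to Falguni's siblings per stirpes.
Half-blood siblings count for one-half the weight of whole-blood siblings at the initial division.
Dividing 1 in proportion to weights (total weight 2): Ishita (weight 1/2) → 1/4; Kavita (weight 1) → 1/2; Girish (weight 1/2) → 1/4.
Ishita predeceased; the 1/4 allotted to Ishita's branch passes to Ishita's issue by representation.
The 1/4 is divided into 2 equal shares of 1/8 among Yamini, Priya.
Yamini predeceased; the 1/8 allotted to Yamini's branch passes to Yamini's issue by representation.
The 1/8 is divided into 2 equal shares of 1/16 among Deepa, Sarita.
Deepa is living and takes 1/16.
Sarita is living and takes 1/16.
Priya is living and takes 1/8.
Kavita predeceased; the 1/2 allotted to Kavita's branch passes to Kavita's issue by representation.
The 1/2 is divided into 2 equal shares of 1/4 among Eshan, Hemant.
Eshan is living and takes 1/4.
Hemant is living and takes 1/4.
Girish is living and takes 1/4.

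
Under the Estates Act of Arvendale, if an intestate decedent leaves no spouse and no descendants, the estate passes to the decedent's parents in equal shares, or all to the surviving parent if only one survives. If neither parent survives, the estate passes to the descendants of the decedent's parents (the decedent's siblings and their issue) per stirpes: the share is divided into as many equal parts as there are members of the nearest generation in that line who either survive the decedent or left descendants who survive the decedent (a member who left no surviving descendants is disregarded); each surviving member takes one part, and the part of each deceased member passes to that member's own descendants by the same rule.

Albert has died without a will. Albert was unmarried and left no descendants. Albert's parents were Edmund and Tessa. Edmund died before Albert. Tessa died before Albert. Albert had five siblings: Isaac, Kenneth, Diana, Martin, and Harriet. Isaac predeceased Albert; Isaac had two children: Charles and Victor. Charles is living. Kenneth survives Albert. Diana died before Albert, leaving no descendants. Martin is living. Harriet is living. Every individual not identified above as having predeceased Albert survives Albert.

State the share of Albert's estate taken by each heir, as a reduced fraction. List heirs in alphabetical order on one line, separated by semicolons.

Neither parent survives and there are no descendants, so the estate passes to Albert's siblings and their issue per stirpes.
Diana left no surviving issue, so that branch lapses and is disregarded.
The estate is divided into 4 equal shares of 1/4 among Isaac, Kenneth, Martin, Harriet.
Isaac predeceased; the 1/4 allotted to Isaac's branch passes to Isaac's issue by representation.
The 1/4 is divided into 2 equal shares of 1/8 among Charles, Victor.
Charles is living and takes 1/8.
Victor is living and takes 1/8.
Kenneth is living and takes 1/4.
Martin is living and takes 1/4.
Harriet is living and takes 1/4.

Charles 1/8; Harriet 1/4; Kenneth 1/4; Martin 1/4; Victor 1/8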